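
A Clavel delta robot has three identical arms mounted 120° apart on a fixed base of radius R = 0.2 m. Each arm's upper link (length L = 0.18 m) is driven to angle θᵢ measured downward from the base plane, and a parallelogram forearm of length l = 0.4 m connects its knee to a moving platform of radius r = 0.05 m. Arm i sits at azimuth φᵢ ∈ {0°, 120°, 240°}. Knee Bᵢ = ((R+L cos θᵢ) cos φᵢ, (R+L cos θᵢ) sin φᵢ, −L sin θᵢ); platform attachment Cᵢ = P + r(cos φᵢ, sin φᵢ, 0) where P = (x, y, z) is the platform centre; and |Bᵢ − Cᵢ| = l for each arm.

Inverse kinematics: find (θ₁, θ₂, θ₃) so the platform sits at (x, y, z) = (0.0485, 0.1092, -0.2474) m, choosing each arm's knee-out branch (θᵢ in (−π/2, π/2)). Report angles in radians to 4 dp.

θ₁ = -0.0873, θ₂ = -0.2612, θ₃ = 0.8727

rotate P by −φ1: (0.0485, 0.1092, -0.2474)
  A cos θ + B sin θ = C:  0.1015·cos θ + -0.2474·sin θ = 0.1227
  θ1 = atan2(B,A) + arccos(C/0.2674) = -0.0873
rotate P by −φ2: (0.0703, -0.0966, -0.2474)
  A cos θ + B sin θ = C:  0.0797·cos θ + -0.2474·sin θ = 0.1409
  γ=atan2(-0.2474,0.0797)=-1.2592;  ψ=arccos(0.5420)=0.9980;  θ2=γ+ψ≈-0.2612
arm 3 (φ=240.0°): x'=-0.1188, y'=-0.0126
  A cos θ + B sin θ = C:  0.2688·cos θ + -0.2474·sin θ = -0.0167
  γ=atan2(-0.2474,0.2688)=-0.7439;  ψ=arccos(-0.0458)=1.6167;  θ3=γ+ψ≈0.8727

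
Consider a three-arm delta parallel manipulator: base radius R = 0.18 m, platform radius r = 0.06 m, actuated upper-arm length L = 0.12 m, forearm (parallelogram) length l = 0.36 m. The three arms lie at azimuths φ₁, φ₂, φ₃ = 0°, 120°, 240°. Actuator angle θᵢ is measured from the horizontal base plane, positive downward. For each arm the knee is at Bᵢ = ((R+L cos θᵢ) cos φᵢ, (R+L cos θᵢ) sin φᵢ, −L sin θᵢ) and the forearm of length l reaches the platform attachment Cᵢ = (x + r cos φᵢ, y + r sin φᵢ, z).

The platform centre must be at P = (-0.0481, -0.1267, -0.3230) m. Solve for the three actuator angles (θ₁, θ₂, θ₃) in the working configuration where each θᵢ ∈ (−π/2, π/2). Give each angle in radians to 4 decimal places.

rotate P by −φ1: (-0.0481, -0.1267, -0.3230)
  A cos θ + B sin θ = C:  0.1681·cos θ + -0.3230·sin θ = -0.1393
  √(A²+B²)=0.3641;  θ1 = -1.0909+1.9635 ≈ 0.8725
φ2=120.0° → target in arm frame (-0.0857, 0.1050)
  A cos θ + B sin θ = C:  0.2057·cos θ + -0.3230·sin θ = -0.1769
  θ2 = atan2(B,A) + arccos(C/0.3829) = 1.0473
arm 3 (φ=240.0°): x'=0.1338, y'=0.0217
  A=-0.0138, B=-0.3230, C=(l²−L²−A²−y'²−z²)/(2L)=0.0425
  √(A²+B²)=0.3233;  θ3 = -1.6134+1.4388 ≈ -0.1746

θ₁ = 0.8725, θ₂ = 1.0473, θ₃ = -0.1746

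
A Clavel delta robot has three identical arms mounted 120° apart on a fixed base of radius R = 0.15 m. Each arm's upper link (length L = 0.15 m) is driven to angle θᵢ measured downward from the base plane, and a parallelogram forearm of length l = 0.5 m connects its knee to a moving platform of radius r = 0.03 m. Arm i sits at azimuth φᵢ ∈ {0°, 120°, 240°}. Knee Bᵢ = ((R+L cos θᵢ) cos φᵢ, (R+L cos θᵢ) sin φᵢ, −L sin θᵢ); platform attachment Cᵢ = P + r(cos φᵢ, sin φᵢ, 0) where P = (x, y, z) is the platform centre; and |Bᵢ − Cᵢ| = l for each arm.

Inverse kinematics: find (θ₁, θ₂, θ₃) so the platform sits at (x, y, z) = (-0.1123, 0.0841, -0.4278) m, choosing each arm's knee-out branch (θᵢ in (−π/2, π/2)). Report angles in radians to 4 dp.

rotate P by −φ1: (-0.1123, 0.0841, -0.4278)
  e−x'=0.2323;  (l²−L²−(e−x')²−y'²−z²)/2L = -0.0552
  γ=atan2(-0.4278,0.2323)=-1.0733;  ψ=arccos(-0.1133)=1.6844;  θ1=γ+ψ≈0.6110
rotate P by −φ2: (0.1290, 0.0552, -0.4278)
  A cos θ + B sin θ = C:  -0.0090·cos θ + -0.4278·sin θ = 0.1379
  θ2 = atan2(B,A) + arccos(C/0.4279) = -0.3490
φ3=240.0° → target in arm frame (-0.0167, -0.1393)
  A cos θ + B sin θ = C:  0.1367·cos θ + -0.4278·sin θ = 0.0213
  γ=atan2(-0.4278,0.1367)=-1.2615;  ψ=arccos(0.0475)=1.5233;  θ3=γ+ψ≈0.2617

θ₁ = 0.6110, θ₂ = -0.3490, θ₃ = 0.2617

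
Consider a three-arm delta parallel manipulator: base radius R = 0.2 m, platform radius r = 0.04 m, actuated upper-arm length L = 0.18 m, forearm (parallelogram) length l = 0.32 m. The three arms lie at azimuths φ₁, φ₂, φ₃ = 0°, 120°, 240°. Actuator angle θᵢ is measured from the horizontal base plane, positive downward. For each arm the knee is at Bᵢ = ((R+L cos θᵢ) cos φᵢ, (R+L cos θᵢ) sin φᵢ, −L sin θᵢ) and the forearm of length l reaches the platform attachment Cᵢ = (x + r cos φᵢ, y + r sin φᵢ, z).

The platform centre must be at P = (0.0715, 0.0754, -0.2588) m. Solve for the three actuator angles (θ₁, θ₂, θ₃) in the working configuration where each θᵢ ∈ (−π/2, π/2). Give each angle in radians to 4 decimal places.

θ₁ = 0.4363, θ₂ = 0.6982, θ₃ = 1.3093

φ1=0.0° → target in arm frame (0.0715, 0.0754)
  A cos θ + B sin θ = C:  0.0885·cos θ + -0.2588·sin θ = -0.0292
  θ1 = atan2(B,A) + arccos(C/0.2735) = 0.4363
arm 2 (φ=120.0°): x'=0.0295, y'=-0.0996
  e−x'=0.1305;  (l²−L²−(e−x')²−y'²−z²)/2L = -0.0664
  √(A²+B²)=0.2898;  θ2 = -1.1039+1.8021 ≈ 0.6982
rotate P by −φ3: (-0.1010, 0.0242, -0.2588)
  e−x'=0.2610;  (l²−L²−(e−x')²−y'²−z²)/2L = -0.1825
  γ=atan2(-0.2588,0.2610)=-0.7811;  ψ=arccos(-0.4966)=2.0904;  θ3=γ+ψ≈1.3093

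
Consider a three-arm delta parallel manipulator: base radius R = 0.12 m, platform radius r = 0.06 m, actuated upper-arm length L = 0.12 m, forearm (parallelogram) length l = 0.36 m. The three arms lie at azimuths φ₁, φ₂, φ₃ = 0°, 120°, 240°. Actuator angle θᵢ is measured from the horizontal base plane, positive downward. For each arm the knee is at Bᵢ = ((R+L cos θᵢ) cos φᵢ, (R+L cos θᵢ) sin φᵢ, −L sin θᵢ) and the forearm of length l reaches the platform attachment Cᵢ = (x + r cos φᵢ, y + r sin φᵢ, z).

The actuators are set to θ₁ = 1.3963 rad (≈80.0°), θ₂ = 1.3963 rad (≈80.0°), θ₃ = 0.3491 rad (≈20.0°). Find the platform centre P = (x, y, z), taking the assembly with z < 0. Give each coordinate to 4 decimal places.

O1 = (0.0808·cos0.0°, 0.0808·sin0.0°, -0.1182) = (0.0808, 0.0000, -0.1182)
O2 = (0.0808·cos120.0°, 0.0808·sin120.0°, -0.1182) = (-0.0404, 0.0700, -0.1182)
φ3=240.0°: virtual centre (-0.0864, -0.1496, -0.0410), radius l
subtract pairs → two planes through P
linear system: -0.2425x+0.1400y = 0.0000−0.0000z; -0.3344x+-0.2992y = 0.0110−0.1543z
Cramer: x(z) = -0.0129+0.1809z;  y(z) = -0.0224+0.3133z
into |P−O₁|² = l²: 1.1309z² + 0.1884z + -0.1063 = 0;  Δ = 0.5165;  z = -0.4010 or 0.2345 → z<0 root = -0.4010
x = -0.0855, y = -0.1481

(-0.0855, -0.1481, -0.4010)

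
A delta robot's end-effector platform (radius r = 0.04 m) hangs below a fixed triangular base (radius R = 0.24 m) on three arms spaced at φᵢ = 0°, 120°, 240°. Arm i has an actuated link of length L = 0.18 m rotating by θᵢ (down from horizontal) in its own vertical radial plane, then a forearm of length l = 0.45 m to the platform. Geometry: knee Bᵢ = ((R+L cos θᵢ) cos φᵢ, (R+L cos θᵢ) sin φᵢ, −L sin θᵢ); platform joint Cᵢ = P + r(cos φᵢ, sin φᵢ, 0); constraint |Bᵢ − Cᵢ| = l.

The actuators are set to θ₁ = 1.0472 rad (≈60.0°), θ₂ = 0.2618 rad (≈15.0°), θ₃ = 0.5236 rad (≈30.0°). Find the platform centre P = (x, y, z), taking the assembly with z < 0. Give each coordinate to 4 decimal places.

(-0.1010, 0.0301, -0.3766)

O1 = (0.2900·cos0.0°, 0.2900·sin0.0°, -0.1559) = (0.2900, 0.0000, -0.1559)
O2 = (0.3739·cos120.0°, 0.3739·sin120.0°, -0.0466) = (-0.1869, 0.3238, -0.0466)
φ3=240.0°: virtual centre (-0.1779, -0.3082, -0.0900), radius l
subtract pairs → two planes through P
plane₁₂: -0.9539x+0.6476y+0.2186z = 0.0335
det = 1.1940;  x = -0.0316+0.1843z,  y = 0.0052+-0.0661z
into |P−O₁|² = l²: 1.0383z² + 0.1925z + -0.0747 = 0;  Δ = 0.3475;  z = -0.3766 or 0.1911 → z<0 root = -0.3766
x = -0.1010, y = 0.0301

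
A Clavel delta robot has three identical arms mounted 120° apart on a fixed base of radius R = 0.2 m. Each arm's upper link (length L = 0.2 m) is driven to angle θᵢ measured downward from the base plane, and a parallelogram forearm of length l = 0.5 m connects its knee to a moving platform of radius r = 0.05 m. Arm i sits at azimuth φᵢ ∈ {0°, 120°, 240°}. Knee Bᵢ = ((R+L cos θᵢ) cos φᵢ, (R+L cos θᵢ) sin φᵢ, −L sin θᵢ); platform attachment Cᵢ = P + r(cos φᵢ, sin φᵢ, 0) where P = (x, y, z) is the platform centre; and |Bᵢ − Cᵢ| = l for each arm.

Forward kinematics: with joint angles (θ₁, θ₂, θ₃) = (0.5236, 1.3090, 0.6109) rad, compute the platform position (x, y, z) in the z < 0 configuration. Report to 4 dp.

(0.0995, -0.1422, -0.5239)

φ1=0.0°: virtual centre (0.3232, 0.0000, -0.1000), radius l
centre 2 = (0.2018·cos120.0°, 0.2018·sin120.0°, -0.1932) = (-0.1009, 0.1747, -0.1932)
arm 3 at φ=240.0°: (R−r)+L cos θ3 = 0.3138;  centre 3 = (-0.1569, -0.2718, -0.1147)
|centre ₂|²−|centre ₁|² = -0.0364;  |centre ₃|²−|centre ₁|² = -0.0028
plane₁₂: -0.8482x+0.3495y+-0.1864z = -0.0364
Cramer: x(z) = 0.0261-0.1401z;  y(z) = -0.0409+0.1933z
into |P−centre ₁|² = l²: 1.0570z² + 0.2674z + -0.1501 = 0;  Δ = 0.7059;  z = -0.5239 or 0.2709 → z<0 root = -0.5239
x = 0.0995, y = -0.1422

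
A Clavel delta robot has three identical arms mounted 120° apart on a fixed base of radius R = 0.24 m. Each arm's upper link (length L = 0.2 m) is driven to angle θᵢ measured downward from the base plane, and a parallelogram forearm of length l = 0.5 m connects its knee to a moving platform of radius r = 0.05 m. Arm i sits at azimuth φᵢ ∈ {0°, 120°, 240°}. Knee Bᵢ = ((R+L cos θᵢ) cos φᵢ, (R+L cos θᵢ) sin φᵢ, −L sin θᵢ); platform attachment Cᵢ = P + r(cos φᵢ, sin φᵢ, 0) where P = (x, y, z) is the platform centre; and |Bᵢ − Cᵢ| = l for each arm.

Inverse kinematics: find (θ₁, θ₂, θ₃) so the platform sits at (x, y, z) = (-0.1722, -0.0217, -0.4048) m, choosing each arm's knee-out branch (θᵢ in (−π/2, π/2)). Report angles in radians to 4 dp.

θ₁ = 1.1345, θ₂ = 0.2618, θ₃ = 0.0874

arm 1 (φ=0.0°): x'=-0.1722, y'=-0.0217
  e−x'=0.3622;  (l²−L²−(e−x')²−y'²−z²)/2L = -0.2138
  √(A²+B²)=0.5432;  θ1 = -0.8409+1.9754 ≈ 1.1345
arm 2 (φ=120.0°): x'=0.0673, y'=0.1600
  A=0.1227, B=-0.4048, C=(l²−L²−A²−y'²−z²)/(2L)=0.0137
  √(A²+B²)=0.4230;  θ2 = -1.2765+1.5383 ≈ 0.2618
arm 3 (φ=240.0°): x'=0.1049, y'=-0.1383
  A cos θ + B sin θ = C:  0.0851·cos θ + -0.4048·sin θ = 0.0494
  θ3 = atan2(B,A) + arccos(C/0.4136) = 0.0874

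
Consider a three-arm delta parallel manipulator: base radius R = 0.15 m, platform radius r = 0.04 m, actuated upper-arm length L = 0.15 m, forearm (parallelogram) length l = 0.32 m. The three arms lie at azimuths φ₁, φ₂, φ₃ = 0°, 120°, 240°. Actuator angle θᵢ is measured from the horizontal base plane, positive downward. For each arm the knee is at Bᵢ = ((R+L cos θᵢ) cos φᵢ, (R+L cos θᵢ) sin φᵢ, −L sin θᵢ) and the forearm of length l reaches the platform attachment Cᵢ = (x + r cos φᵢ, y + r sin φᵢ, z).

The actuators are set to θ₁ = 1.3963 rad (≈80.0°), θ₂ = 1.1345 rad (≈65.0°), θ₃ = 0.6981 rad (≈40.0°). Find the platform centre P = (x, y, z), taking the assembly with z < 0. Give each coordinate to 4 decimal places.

(-0.0754, -0.0545, -0.3817)

arm 1 at φ=0.0°: ρ1 = 0.1360;  O1 = (0.1360, 0.0000, -0.1477)
φ2=120.0°: virtual centre (-0.0867, 0.1502, -0.1359), radius l
φ3=240.0°: virtual centre (-0.1125, -0.1948, -0.0964), radius l
eliminate P² terms by subtracting sphere 1 from 2 and 3
[-0.4455 0.3003 0.0235]·P = 0.0082;  [-0.4970 -0.3896 0.1026]·P = 0.0196
det = 0.3228;  x = -0.0281+0.1239z,  y = -0.0143+0.1054z
sphere 1 gives Az²+Bz+C=0 with A=1.0264, B=0.2518, C=-0.0534;  B²−4AC=0.2827;  roots -0.3817, 0.1364;  negative root z = -0.3817
x = -0.0754, y = -0.0545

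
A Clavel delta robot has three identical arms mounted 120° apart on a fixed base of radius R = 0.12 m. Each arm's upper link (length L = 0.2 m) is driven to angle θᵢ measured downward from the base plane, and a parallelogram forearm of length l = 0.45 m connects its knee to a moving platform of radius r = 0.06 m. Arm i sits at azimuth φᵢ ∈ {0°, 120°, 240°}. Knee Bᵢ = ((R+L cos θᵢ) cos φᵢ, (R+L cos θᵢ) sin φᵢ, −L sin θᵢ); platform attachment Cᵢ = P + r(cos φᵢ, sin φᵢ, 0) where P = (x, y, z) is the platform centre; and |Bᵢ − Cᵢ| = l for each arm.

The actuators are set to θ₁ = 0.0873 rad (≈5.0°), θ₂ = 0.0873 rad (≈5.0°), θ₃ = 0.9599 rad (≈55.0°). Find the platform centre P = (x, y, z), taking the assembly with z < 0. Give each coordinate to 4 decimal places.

arm 1 at φ=0.0°: ρ1 = 0.2592;  centre 1 = (0.2592, 0.0000, -0.0174)
φ2=120.0°: virtual centre (-0.1296, 0.2245, -0.0174), radius l
φ3=240.0°: virtual centre (-0.0874, -0.1513, -0.1638), radius l
subtract pairs → two planes through P
plane₁₂: -0.7777x+0.4490y+0.0000z = 0.0000
det = 0.5466;  x = 0.0083+-0.2405z,  y = 0.0144+-0.4166z
sphere 1 gives Az²+Bz+C=0 with A=1.2314, B=0.1435, C=-0.1390;  B²−4AC=0.7054;  roots -0.3993, 0.2828;  negative root z = -0.3993
x = 0.1044, y = 0.1808

(0.1044, 0.1808, -0.3993)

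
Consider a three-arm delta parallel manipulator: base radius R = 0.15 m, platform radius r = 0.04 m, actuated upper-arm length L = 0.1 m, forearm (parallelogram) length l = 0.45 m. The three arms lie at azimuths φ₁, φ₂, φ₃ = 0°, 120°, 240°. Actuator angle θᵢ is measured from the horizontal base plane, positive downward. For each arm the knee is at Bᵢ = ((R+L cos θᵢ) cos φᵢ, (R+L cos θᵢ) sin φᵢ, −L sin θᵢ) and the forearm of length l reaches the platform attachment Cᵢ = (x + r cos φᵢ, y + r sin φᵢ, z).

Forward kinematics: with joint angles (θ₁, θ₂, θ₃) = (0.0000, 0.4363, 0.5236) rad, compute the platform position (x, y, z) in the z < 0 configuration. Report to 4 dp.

arm 1 at φ=0.0°: e+L cos θ1 = 0.2100;  S1 = (0.2100, 0.0000, 0.0000)
S2 = (0.2006·cos120.0°, 0.2006·sin120.0°, -0.0423) = (-0.1003, 0.1738, -0.0423)
S3 = (0.1966·cos240.0°, 0.1966·sin240.0°, -0.0500) = (-0.0983, -0.1703, -0.0500)
eliminate P² terms by subtracting sphere 1 from 2 and 3
plane₁₂: -0.6206x+0.3475y+-0.0845z = -0.0021
Cramer: x(z) = 0.0041-0.1493z;  y(z) = 0.0013-0.0234z
quadratic in z: (1.0228)z²+(0.0614)z+(-0.1601)=0, √Δ=0.8116 → z ∈ {-0.4268, 0.3667}; z = -0.4268 (taking z<0)
x = 0.0678, y = 0.0113

(0.0678, 0.0113, -0.4268)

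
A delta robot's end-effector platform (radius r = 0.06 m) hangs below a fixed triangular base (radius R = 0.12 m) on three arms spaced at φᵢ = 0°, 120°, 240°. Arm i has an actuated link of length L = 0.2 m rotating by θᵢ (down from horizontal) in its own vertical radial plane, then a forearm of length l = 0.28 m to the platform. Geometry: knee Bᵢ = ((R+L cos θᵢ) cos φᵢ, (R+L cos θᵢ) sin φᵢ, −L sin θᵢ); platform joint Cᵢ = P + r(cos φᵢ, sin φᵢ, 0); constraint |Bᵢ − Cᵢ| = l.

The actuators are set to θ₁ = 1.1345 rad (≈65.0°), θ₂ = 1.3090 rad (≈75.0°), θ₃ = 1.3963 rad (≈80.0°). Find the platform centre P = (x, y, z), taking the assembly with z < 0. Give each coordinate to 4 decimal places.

arm 1 at φ=0.0°: (R−r)+L cos θ1 = 0.1445;  O1 = (0.1445, 0.0000, -0.1813)
φ2=120.0°: virtual centre (-0.0559, 0.0968, -0.1932), radius l
φ3=240.0°: virtual centre (-0.0474, -0.0820, -0.1970), radius l
|O₂|²−|O₁|² = -0.0039;  |O₃|²−|O₁|² = -0.0060
[-0.4008 0.1936 -0.0238]·P = -0.0039;  [-0.3838 -0.1641 -0.0314]·P = -0.0060
det = 0.1400;  x = 0.0129+-0.0713z,  y = 0.0063+-0.0245z
sphere 1 gives Az²+Bz+C=0 with A=1.0057, B=0.3810, C=-0.0282;  B²−4AC=0.2585;  roots -0.4422, 0.0633;  negative root z = -0.4422
x = 0.0444, y = 0.0172

(0.0444, 0.0172, -0.4422)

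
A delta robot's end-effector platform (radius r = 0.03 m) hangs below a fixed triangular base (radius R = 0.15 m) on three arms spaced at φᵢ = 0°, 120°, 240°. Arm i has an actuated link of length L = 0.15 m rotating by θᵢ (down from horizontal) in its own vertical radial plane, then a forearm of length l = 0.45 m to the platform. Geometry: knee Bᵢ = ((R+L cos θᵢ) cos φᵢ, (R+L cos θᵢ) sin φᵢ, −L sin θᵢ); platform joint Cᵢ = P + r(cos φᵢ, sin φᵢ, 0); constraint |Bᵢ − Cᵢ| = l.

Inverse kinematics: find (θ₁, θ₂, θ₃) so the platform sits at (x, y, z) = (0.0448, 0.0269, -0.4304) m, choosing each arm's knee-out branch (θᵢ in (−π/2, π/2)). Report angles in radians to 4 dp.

θ₁ = 0.2618, θ₂ = 0.4361, θ₃ = 0.6109

arm 1 (φ=0.0°): x'=0.0448, y'=0.0269
  A=0.0752, B=-0.4304, C=(l²−L²−A²−y'²−z²)/(2L)=-0.0387
  θ1 = atan2(B,A) + arccos(C/0.4369) = 0.2618
arm 2 (φ=120.0°): x'=0.0009, y'=-0.0522
  e−x'=0.1191;  (l²−L²−(e−x')²−y'²−z²)/2L = -0.0739
  √(A²+B²)=0.4466;  θ2 = -1.3008+1.7370 ≈ 0.4361
rotate P by −φ3: (-0.0457, 0.0253, -0.4304)
  A=0.1657, B=-0.4304, C=(l²−L²−A²−y'²−z²)/(2L)=-0.1111
  √(A²+B²)=0.4612;  θ3 = -1.2033+1.8142 ≈ 0.6109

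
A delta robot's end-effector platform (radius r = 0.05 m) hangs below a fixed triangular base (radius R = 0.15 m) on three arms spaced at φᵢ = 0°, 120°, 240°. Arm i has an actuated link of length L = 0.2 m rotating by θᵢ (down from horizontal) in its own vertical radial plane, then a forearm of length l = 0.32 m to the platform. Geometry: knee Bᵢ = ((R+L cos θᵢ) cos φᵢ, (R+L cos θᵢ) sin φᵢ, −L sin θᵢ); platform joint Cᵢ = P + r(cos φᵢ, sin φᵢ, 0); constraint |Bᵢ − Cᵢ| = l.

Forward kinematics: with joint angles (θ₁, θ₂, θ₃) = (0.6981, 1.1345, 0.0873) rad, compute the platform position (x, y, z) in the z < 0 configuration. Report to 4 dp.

(-0.0004, -0.1333, -0.2710)

φ1=0.0°: virtual centre (0.2532, 0.0000, -0.1286), radius l
φ2=120.0°: virtual centre (-0.0923, 0.1598, -0.1813), radius l
centre 3 = (0.2992·cos240.0°, 0.2992·sin240.0°, -0.0174) = (-0.1496, -0.2591, -0.0174)
eliminate P² terms by subtracting sphere 1 from 2 and 3
plane₁₂: -0.6909x+0.3196y+-0.1054z = -0.0137
Cramer: x(z) = 0.0068+0.0266z;  y(z) = -0.0283+0.3874z
quadratic in z: (1.1508)z²+(0.2221)z+(-0.0243)=0, √Δ=0.4017 → z ∈ {-0.2710, 0.0781}; z = -0.2710 (taking z<0)
x = -0.0004, y = -0.1333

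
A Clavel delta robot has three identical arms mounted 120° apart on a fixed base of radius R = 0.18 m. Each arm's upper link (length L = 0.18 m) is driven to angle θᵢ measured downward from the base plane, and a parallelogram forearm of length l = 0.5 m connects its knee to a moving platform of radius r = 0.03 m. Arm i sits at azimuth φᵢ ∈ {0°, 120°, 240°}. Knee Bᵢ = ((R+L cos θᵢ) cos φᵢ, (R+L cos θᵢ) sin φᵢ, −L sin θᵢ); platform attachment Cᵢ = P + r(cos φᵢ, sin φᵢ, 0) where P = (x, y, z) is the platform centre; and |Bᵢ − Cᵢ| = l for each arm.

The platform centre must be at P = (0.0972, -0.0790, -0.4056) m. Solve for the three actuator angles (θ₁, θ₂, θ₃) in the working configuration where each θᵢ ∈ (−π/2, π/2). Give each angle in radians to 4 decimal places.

θ₁ = -0.1744, θ₂ = 0.6980, θ₃ = 0.1742

arm 1 (φ=0.0°): x'=0.0972, y'=-0.0790
  e−x'=0.0528;  (l²−L²−(e−x')²−y'²−z²)/2L = 0.1224
  θ1 = atan2(B,A) + arccos(C/0.4090) = -0.1744
φ2=120.0° → target in arm frame (-0.1170, -0.0447)
  e−x'=0.2670;  (l²−L²−(e−x')²−y'²−z²)/2L = -0.0561
  √(A²+B²)=0.4856;  θ2 = -0.9886+1.6866 ≈ 0.6980
φ3=240.0° → target in arm frame (0.0198, 0.1237)
  A=0.1302, B=-0.4056, C=(l²−L²−A²−y'²−z²)/(2L)=0.0579
  √(A²+B²)=0.4260;  θ3 = -1.2602+1.4344 ≈ 0.1742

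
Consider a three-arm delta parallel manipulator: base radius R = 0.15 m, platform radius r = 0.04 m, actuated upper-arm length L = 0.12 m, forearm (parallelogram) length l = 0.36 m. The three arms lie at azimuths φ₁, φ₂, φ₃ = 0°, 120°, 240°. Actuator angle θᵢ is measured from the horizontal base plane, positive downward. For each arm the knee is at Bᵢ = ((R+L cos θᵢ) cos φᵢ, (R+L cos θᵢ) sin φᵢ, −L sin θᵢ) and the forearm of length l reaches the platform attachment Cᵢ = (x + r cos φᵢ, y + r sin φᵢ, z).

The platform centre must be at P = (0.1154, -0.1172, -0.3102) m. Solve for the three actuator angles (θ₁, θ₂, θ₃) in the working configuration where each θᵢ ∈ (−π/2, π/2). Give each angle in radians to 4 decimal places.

φ1=0.0° → target in arm frame (0.1154, -0.1172)
  A cos θ + B sin θ = C:  -0.0054·cos θ + -0.3102·sin θ = 0.0217
  √(A²+B²)=0.3102;  θ1 = -1.5882+1.5008 ≈ -0.0874
arm 2 (φ=120.0°): x'=-0.1592, y'=-0.0413
  A=0.2692, B=-0.3102, C=(l²−L²−A²−y'²−z²)/(2L)=-0.2300
  γ=atan2(-0.3102,0.2692)=-0.8560;  ψ=arccos(-0.5600)=2.1652;  θ2=γ+ψ≈1.3091
arm 3 (φ=240.0°): x'=0.0438, y'=0.1585
  A=0.0662, B=-0.3102, C=(l²−L²−A²−y'²−z²)/(2L)=-0.0439
  θ3 = atan2(B,A) + arccos(C/0.3172) = 0.3492

θ₁ = -0.0874, θ₂ = 1.3091, θ₃ = 0.3492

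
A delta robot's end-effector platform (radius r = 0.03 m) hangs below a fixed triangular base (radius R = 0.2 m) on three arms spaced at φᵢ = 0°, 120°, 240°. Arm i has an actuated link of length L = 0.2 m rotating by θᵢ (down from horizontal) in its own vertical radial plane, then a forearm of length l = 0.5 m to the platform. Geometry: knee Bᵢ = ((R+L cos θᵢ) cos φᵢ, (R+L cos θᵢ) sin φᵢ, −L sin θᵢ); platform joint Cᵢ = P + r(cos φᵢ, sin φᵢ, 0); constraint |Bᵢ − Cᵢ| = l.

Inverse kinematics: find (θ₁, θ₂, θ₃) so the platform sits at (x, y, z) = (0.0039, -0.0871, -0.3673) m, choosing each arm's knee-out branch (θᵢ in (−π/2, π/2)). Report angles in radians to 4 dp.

θ₁ = 0.1746, θ₂ = 0.5233, θ₃ = -0.1748

φ1=0.0° → target in arm frame (0.0039, -0.0871)
  e−x'=0.1661;  (l²−L²−(e−x')²−y'²−z²)/2L = 0.0998
  θ1 = atan2(B,A) + arccos(C/0.4031) = 0.1746
rotate P by −φ2: (-0.0774, 0.0402, -0.3673)
  A cos θ + B sin θ = C:  0.2474·cos θ + -0.3673·sin θ = 0.0307
  γ=atan2(-0.3673,0.2474)=-0.9781;  ψ=arccos(0.0693)=1.5014;  θ2=γ+ψ≈0.5233
rotate P by −φ3: (0.0735, 0.0469, -0.3673)
  A=0.0965, B=-0.3673, C=(l²−L²−A²−y'²−z²)/(2L)=0.1589
  √(A²+B²)=0.3798;  θ3 = -1.3138+1.1390 ≈ -0.1748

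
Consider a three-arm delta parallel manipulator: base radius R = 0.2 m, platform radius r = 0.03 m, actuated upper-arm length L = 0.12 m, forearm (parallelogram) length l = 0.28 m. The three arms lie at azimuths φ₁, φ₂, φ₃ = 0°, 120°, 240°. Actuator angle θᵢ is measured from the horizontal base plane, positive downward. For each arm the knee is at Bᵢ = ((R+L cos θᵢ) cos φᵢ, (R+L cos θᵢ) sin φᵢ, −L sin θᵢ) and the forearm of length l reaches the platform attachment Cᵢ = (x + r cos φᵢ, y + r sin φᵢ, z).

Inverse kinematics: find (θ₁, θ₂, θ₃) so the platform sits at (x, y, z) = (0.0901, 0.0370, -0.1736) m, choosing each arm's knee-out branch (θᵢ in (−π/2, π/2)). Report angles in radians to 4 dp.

arm 1 (φ=0.0°): x'=0.0901, y'=0.0370
  A cos θ + B sin θ = C:  0.0799·cos θ + -0.1736·sin θ = 0.1088
  √(A²+B²)=0.1911;  θ1 = -1.1394+0.9652 ≈ -0.1743
rotate P by −φ2: (-0.0130, -0.0965, -0.1736)
  e−x'=0.1830;  (l²−L²−(e−x')²−y'²−z²)/2L = -0.0373
  θ2 = atan2(B,A) + arccos(C/0.2522) = 0.9601
rotate P by −φ3: (-0.0771, 0.0595, -0.1736)
  A=0.2471, B=-0.1736, C=(l²−L²−A²−y'²−z²)/(2L)=-0.1281
  √(A²+B²)=0.3020;  θ3 = -0.6124+2.0087 ≈ 1.3963

θ₁ = -0.1743, θ₂ = 0.9601, θ₃ = 1.3963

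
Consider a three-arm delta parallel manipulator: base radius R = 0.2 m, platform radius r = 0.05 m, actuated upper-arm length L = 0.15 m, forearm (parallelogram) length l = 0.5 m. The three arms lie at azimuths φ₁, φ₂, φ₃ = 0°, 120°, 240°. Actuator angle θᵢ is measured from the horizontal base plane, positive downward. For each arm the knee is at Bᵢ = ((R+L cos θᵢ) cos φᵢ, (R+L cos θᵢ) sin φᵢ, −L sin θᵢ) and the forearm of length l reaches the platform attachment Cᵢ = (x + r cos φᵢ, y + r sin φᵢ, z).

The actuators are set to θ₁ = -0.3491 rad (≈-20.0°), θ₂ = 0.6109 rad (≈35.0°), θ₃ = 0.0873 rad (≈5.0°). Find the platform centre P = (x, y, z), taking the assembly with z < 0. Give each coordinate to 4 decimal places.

φ1=0.0°: virtual centre (0.2910, 0.0000, 0.0513), radius l
centre 2 = (0.2729·cos120.0°, 0.2729·sin120.0°, -0.0860) = (-0.1364, 0.2363, -0.0860)
arm 3 at φ=240.0°: e+L cos θ3 = 0.2994;  centre 3 = (-0.1497, -0.2593, -0.0131)
|centre ₂|²−|centre ₁|² = -0.0054;  |centre ₃|²−|centre ₁|² = 0.0025
[-0.8548 0.4726 -0.2747]·P = -0.0054;  [-0.8813 -0.5186 -0.1288]·P = 0.0025
Cramer: x(z) = 0.0019-0.2365z;  y(z) = -0.0081+0.1535z
quadratic in z: (1.0795)z²+(0.0316)z+(-0.1637)=0, √Δ=0.8414 → z ∈ {-0.4044, 0.3751}; z = -0.4044 (taking z<0)
x = 0.0975, y = -0.0702

(0.0975, -0.0702, -0.4044)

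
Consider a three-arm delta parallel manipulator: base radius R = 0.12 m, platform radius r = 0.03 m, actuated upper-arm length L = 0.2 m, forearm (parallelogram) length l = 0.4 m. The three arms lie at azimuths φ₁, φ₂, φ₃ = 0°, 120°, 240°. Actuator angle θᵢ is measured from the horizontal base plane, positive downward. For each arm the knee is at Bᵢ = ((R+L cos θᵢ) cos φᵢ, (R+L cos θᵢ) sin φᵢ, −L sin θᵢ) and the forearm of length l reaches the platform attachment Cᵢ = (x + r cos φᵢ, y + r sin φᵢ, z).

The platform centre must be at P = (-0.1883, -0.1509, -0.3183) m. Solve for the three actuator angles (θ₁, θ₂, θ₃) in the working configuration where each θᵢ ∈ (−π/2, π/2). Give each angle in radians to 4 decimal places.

θ₁ = 1.2215, θ₂ = 0.7852, θ₃ = -0.3488

arm 1 (φ=0.0°): x'=-0.1883, y'=-0.1509
  e−x'=0.2783;  (l²−L²−(e−x')²−y'²−z²)/2L = -0.2038
  √(A²+B²)=0.4228;  θ1 = -0.8523+2.0739 ≈ 1.2215
rotate P by −φ2: (-0.0365, 0.2385, -0.3183)
  e−x'=0.1265;  (l²−L²−(e−x')²−y'²−z²)/2L = -0.1355
  γ=atan2(-0.3183,0.1265)=-1.1924;  ψ=arccos(-0.3957)=1.9777;  θ2=γ+ψ≈0.7852
arm 3 (φ=240.0°): x'=0.2248, y'=-0.0876
  e−x'=-0.1348;  (l²−L²−(e−x')²−y'²−z²)/2L = -0.0179
  √(A²+B²)=0.3457;  θ3 = -1.9715+1.6227 ≈ -0.3488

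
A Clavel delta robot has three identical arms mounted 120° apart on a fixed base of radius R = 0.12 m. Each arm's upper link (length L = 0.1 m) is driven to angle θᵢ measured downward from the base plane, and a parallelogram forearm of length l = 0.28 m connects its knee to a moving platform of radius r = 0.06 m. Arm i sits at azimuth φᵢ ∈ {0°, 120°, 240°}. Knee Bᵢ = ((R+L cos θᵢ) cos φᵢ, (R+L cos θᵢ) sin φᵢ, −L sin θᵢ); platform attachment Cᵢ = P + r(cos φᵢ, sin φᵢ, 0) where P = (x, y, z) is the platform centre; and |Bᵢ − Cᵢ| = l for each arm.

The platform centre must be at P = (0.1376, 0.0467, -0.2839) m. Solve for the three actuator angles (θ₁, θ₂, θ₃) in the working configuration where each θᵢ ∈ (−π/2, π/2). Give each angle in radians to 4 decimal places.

φ1=0.0° → target in arm frame (0.1376, 0.0467)
  A cos θ + B sin θ = C:  -0.0776·cos θ + -0.2839·sin θ = -0.1020
  √(A²+B²)=0.2943;  θ1 = -1.8376+1.9247 ≈ 0.0871
arm 2 (φ=120.0°): x'=-0.0284, y'=-0.1425
  A=0.0884, B=-0.2839, C=(l²−L²−A²−y'²−z²)/(2L)=-0.2016
  √(A²+B²)=0.2973;  θ2 = -1.2691+2.3158 ≈ 1.0467
φ3=240.0° → target in arm frame (-0.1092, 0.0958)
  A cos θ + B sin θ = C:  0.1692·cos θ + -0.2839·sin θ = -0.2501
  γ=atan2(-0.2839,0.1692)=-1.0332;  ψ=arccos(-0.7567)=2.4291;  θ3=γ+ψ≈1.3959

θ₁ = 0.0871, θ₂ = 1.0467, θ₃ = 1.3959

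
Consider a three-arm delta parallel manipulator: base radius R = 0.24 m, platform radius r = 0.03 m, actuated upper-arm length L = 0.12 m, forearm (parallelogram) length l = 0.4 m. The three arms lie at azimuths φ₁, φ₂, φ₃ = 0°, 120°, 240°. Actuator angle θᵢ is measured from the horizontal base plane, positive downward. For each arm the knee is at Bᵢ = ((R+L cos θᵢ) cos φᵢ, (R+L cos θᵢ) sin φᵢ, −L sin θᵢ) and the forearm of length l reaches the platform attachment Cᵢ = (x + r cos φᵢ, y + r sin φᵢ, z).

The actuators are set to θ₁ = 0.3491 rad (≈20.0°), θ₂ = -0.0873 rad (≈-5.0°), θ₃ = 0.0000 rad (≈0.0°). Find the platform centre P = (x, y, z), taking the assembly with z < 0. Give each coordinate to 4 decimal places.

(-0.0256, 0.0042, -0.2376)

φ1=0.0°: virtual centre (0.3228, 0.0000, -0.0410), radius l
S2 = (0.3295·cos120.0°, 0.3295·sin120.0°, 0.0105) = (-0.1648, 0.2854, 0.0105)
S3 = (0.3300·cos240.0°, 0.3300·sin240.0°, 0.0000) = (-0.1650, -0.2858, 0.0000)
|S₂|²−|S₁|² = 0.0028;  |S₃|²−|S₁|² = 0.0030
plane₁₂: -0.9751x+0.5708y+0.1030z = 0.0028
Cramer: x(z) = -0.0030+0.0949z;  y(z) = -0.0002-0.0184z
sphere 1 gives Az²+Bz+C=0 with A=1.0093, B=0.0203, C=-0.0522;  B²−4AC=0.2111;  roots -0.2376, 0.2176;  negative root z = -0.2376
x = -0.0256, y = 0.0042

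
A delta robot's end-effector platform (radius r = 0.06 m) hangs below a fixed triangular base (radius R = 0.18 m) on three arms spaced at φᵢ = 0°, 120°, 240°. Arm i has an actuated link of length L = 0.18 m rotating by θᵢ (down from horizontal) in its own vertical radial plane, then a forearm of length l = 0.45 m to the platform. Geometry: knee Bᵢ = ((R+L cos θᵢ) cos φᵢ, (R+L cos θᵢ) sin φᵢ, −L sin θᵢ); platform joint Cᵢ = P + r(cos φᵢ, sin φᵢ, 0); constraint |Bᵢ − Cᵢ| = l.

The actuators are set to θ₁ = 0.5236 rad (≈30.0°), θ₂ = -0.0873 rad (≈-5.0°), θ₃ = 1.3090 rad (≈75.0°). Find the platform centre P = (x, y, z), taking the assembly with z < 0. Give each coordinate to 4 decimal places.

arm 1 at φ=0.0°: (R−r)+L cos θ1 = 0.2759;  S1 = (0.2759, 0.0000, -0.0900)
S2 = (0.2993·cos120.0°, 0.2993·sin120.0°, 0.0157) = (-0.1497, 0.2592, 0.0157)
arm 3 at φ=240.0°: (R−r)+L cos θ3 = 0.1666;  S3 = (-0.0833, -0.1443, -0.1739)
subtract pairs → two planes through P
[-0.8511 0.5184 0.2114]·P = 0.0056;  [-0.7184 -0.2885 -0.1677]·P = -0.0262
Cramer: x(z) = 0.0194-0.0420z;  y(z) = 0.0427-0.4767z
quadratic in z: (1.2290)z²+(0.1609)z+(-0.1268)=0, √Δ=0.8057 → z ∈ {-0.3932, 0.2623}; z = -0.3932 (taking z<0)
x = 0.0359, y = 0.2301

(0.0359, 0.2301, -0.3932)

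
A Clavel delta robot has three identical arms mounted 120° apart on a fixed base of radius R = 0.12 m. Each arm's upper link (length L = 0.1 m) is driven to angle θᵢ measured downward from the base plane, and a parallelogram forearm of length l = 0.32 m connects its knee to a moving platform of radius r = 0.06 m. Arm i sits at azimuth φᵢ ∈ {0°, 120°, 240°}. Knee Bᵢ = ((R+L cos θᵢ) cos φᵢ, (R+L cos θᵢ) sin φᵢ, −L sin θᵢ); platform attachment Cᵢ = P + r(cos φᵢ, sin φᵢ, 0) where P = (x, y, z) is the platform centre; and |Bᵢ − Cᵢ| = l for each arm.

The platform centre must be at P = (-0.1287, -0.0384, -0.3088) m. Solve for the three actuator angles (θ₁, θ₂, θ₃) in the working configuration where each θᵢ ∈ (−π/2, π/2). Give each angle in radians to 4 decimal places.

θ₁ = 1.1347, θ₂ = 0.4364, θ₃ = 0.0874

arm 1 (φ=0.0°): x'=-0.1287, y'=-0.0384
  e−x'=0.1887;  (l²−L²−(e−x')²−y'²−z²)/2L = -0.2002
  √(A²+B²)=0.3619;  θ1 = -1.0223+2.1570 ≈ 1.1347
rotate P by −φ2: (0.0311, 0.1307, -0.3088)
  A cos θ + B sin θ = C:  0.0289·cos θ + -0.3088·sin θ = -0.1043
  θ2 = atan2(B,A) + arccos(C/0.3101) = 0.4364
rotate P by −φ3: (0.0976, -0.0923, -0.3088)
  e−x'=-0.0376;  (l²−L²−(e−x')²−y'²−z²)/2L = -0.0644
  γ=atan2(-0.3088,-0.0376)=-1.6920;  ψ=arccos(-0.2071)=1.7794;  θ3=γ+ψ≈0.0874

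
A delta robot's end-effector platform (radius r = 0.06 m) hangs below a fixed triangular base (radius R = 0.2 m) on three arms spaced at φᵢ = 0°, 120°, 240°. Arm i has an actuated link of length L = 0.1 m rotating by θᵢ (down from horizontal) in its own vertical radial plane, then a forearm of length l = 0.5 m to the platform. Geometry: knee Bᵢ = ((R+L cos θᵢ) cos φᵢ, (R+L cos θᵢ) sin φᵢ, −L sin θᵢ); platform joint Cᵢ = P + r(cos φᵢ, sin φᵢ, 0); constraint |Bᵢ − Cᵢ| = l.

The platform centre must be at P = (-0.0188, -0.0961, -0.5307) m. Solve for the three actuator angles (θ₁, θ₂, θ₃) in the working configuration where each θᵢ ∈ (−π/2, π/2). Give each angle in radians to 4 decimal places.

θ₁ = 1.0479, θ₂ = 1.3097, θ₃ = 0.5239

φ1=0.0° → target in arm frame (-0.0188, -0.0961)
  A cos θ + B sin θ = C:  0.1588·cos θ + -0.5307·sin θ = -0.3805
  θ1 = atan2(B,A) + arccos(C/0.5539) = 1.0479
arm 2 (φ=120.0°): x'=-0.0738, y'=0.0643
  e−x'=0.2138;  (l²−L²−(e−x')²−y'²−z²)/2L = -0.4575
  θ2 = atan2(B,A) + arccos(C/0.5722) = 1.3097
rotate P by −φ3: (0.0926, 0.0318, -0.5307)
  A=0.0474, B=-0.5307, C=(l²−L²−A²−y'²−z²)/(2L)=-0.2245
  √(A²+B²)=0.5328;  θ3 = -1.4818+2.0057 ≈ 0.5239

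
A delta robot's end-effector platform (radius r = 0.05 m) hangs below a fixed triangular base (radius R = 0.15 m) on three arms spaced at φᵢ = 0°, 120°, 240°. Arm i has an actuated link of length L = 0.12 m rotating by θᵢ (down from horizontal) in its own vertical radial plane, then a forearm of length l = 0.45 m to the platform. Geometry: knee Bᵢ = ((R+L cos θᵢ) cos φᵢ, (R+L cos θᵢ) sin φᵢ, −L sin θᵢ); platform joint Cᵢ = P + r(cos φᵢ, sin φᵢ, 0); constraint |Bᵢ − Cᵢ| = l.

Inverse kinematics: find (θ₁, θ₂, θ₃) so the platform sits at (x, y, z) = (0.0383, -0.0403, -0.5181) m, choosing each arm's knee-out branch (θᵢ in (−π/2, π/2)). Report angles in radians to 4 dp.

θ₁ = 0.8729, θ₂ = 1.2221, θ₃ = 0.9600

φ1=0.0° → target in arm frame (0.0383, -0.0403)
  e−x'=0.0617;  (l²−L²−(e−x')²−y'²−z²)/2L = -0.3573
  θ1 = atan2(B,A) + arccos(C/0.5218) = 0.8729
rotate P by −φ2: (-0.0541, -0.0130, -0.5181)
  A=0.1541, B=-0.5181, C=(l²−L²−A²−y'²−z²)/(2L)=-0.4343
  γ=atan2(-0.5181,0.1541)=-1.2818;  ψ=arccos(-0.8035)=2.5039;  θ2=γ+ψ≈1.2221
rotate P by −φ3: (0.0158, 0.0533, -0.5181)
  A=0.0842, B=-0.5181, C=(l²−L²−A²−y'²−z²)/(2L)=-0.3761
  √(A²+B²)=0.5249;  θ3 = -1.4096+2.3696 ≈ 0.9600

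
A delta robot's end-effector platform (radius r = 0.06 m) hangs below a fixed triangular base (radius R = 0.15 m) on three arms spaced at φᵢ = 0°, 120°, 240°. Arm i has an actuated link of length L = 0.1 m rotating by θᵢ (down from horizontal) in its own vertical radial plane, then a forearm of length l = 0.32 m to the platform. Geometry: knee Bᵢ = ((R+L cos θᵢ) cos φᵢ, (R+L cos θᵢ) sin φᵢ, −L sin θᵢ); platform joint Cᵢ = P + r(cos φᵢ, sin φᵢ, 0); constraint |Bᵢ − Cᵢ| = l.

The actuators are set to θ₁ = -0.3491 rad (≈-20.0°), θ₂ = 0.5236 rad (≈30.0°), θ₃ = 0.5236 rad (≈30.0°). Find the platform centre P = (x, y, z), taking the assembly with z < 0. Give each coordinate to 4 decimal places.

(0.0861, 0.0000, -0.2705)

φ1=0.0°: virtual centre (0.1840, 0.0000, 0.0342), radius l
φ2=120.0°: virtual centre (-0.0883, 0.1529, -0.0500), radius l
φ3=240.0°: virtual centre (-0.0883, -0.1529, -0.0500), radius l
eliminate P² terms by subtracting sphere 1 from 2 and 3
linear system: -0.5445x+0.3059y = -0.0013−-0.1684z; -0.5445x+-0.3059y = -0.0013−-0.1684z
det = 0.3331;  x = 0.0024+-0.3093z,  y = 0.0000+0.0000z
sphere 1 gives Az²+Bz+C=0 with A=1.0956, B=0.0439, C=-0.0683;  B²−4AC=0.3011;  roots -0.2705, 0.2304;  negative root z = -0.2705
x = 0.0861, y = 0.0000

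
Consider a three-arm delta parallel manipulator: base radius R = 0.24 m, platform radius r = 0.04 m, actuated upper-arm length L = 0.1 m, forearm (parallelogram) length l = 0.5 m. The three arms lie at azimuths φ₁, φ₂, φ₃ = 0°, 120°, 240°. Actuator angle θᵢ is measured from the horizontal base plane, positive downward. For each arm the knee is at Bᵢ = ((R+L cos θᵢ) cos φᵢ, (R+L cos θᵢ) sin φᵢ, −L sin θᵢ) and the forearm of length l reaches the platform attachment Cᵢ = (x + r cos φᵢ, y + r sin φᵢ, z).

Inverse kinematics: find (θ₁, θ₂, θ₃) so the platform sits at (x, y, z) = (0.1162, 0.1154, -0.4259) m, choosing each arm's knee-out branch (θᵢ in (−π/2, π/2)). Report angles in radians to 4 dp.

θ₁ = -0.2622, θ₂ = 0.2616, θ₃ = 1.3960

rotate P by −φ1: (0.1162, 0.1154, -0.4259)
  e−x'=0.0838;  (l²−L²−(e−x')²−y'²−z²)/2L = 0.1913
  √(A²+B²)=0.4341;  θ1 = -1.3765+1.1143 ≈ -0.2622
φ2=120.0° → target in arm frame (0.0418, -0.1583)
  A cos θ + B sin θ = C:  0.1582·cos θ + -0.4259·sin θ = 0.0426
  θ2 = atan2(B,A) + arccos(C/0.4543) = 0.2616
arm 3 (φ=240.0°): x'=-0.1580, y'=0.0429
  A=0.3580, B=-0.4259, C=(l²−L²−A²−y'²−z²)/(2L)=-0.3571
  γ=atan2(-0.4259,0.3580)=-0.8717;  ψ=arccos(-0.6419)=2.2677;  θ3=γ+ψ≈1.3960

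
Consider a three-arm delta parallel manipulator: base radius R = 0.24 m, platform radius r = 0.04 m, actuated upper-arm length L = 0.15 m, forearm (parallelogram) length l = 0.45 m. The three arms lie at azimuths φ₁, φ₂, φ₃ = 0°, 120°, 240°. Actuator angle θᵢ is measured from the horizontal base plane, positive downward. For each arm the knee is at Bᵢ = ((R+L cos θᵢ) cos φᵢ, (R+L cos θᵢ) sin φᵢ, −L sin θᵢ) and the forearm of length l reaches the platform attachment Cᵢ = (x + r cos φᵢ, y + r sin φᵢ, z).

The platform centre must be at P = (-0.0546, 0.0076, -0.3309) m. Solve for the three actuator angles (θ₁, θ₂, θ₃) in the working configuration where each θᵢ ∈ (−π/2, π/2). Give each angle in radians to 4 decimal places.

arm 1 (φ=0.0°): x'=-0.0546, y'=0.0076
  e−x'=0.2546;  (l²−L²−(e−x')²−y'²−z²)/2L = 0.0188
  γ=atan2(-0.3309,0.2546)=-0.9150;  ψ=arccos(0.0449)=1.5259;  θ1=γ+ψ≈0.6109
arm 2 (φ=120.0°): x'=0.0339, y'=0.0435
  e−x'=0.1661;  (l²−L²−(e−x')²−y'²−z²)/2L = 0.1367
  √(A²+B²)=0.3703;  θ2 = -1.1055+1.1926 ≈ 0.0870
arm 3 (φ=240.0°): x'=0.0207, y'=-0.0511
  A=0.1793, B=-0.3309, C=(l²−L²−A²−y'²−z²)/(2L)=0.1192
  γ=atan2(-0.3309,0.1793)=-1.0743;  ψ=arccos(0.3167)=1.2486;  θ3=γ+ψ≈0.1743

θ₁ = 0.6109, θ₂ = 0.0870, θ₃ = 0.1743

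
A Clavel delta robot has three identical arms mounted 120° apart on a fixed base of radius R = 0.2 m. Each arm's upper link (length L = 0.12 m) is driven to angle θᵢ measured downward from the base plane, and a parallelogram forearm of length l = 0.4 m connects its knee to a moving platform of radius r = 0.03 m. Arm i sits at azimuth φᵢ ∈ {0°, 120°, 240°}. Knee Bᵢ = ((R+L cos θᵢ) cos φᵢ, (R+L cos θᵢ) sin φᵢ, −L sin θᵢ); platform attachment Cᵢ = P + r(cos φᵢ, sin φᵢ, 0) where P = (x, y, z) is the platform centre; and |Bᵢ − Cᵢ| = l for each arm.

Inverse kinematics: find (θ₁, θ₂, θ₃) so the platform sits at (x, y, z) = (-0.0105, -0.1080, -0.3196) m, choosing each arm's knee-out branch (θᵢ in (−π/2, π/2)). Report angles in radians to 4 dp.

rotate P by −φ1: (-0.0105, -0.1080, -0.3196)
  e−x'=0.1805;  (l²−L²−(e−x')²−y'²−z²)/2L = -0.0033
  γ=atan2(-0.3196,0.1805)=-1.0567;  ψ=arccos(-0.0089)=1.5797;  θ1=γ+ψ≈0.5231
rotate P by −φ2: (-0.0883, 0.0631, -0.3196)
  A cos θ + B sin θ = C:  0.2583·cos θ + -0.3196·sin θ = -0.1135
  γ=atan2(-0.3196,0.2583)=-0.8911;  ψ=arccos(-0.2761)=1.8506;  θ2=γ+ψ≈0.9595
φ3=240.0° → target in arm frame (0.0988, 0.0449)
  A=0.0712, B=-0.3196, C=(l²−L²−A²−y'²−z²)/(2L)=0.1515
  √(A²+B²)=0.3274;  θ3 = -1.3515+1.0897 ≈ -0.2619

θ₁ = 0.5231, θ₂ = 0.9595, θ₃ = -0.2619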